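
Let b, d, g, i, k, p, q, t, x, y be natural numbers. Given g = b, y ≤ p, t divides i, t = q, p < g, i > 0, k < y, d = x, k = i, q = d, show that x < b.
Since t = q and t divides i, q divides i. Since q = d, d divides i. Since i > 0, d ≤ i. Since d = x, x ≤ i. k < y and y ≤ p, therefore k < p. Because k = i, i < p. Since p < g, i < g. g = b, so i < b. Since x ≤ i, x < b.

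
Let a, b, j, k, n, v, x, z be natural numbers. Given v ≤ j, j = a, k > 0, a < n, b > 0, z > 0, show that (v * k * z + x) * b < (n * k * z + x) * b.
From j = a and v ≤ j, v ≤ a. From a < n, v < n. Since k > 0, v * k < n * k. Since z > 0, v * k * z < n * k * z. Then v * k * z + x < n * k * z + x. b > 0, so (v * k * z + x) * b < (n * k * z + x) * b.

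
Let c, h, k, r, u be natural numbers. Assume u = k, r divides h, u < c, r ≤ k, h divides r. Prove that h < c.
r divides h and h divides r, thus r = h. Since u = k and u < c, k < c. r ≤ k, so r < c. r = h, so h < c.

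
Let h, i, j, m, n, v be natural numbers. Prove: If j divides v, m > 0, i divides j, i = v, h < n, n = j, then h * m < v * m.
i = v and i divides j, thus v divides j. j divides v, so j = v. Since n = j, n = v. Since h < n, h < v. Combined with m > 0, by multiplying by a positive, h * m < v * m.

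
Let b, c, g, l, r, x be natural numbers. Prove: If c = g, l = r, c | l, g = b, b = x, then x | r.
Because c = g and g = b, c = b. Since c | l, b | l. l = r, so b | r. b = x, so x | r.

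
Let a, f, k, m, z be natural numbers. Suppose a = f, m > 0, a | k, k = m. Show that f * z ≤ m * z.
k = m and a | k, therefore a | m. Since m > 0, a ≤ m. Because a = f, f ≤ m. Then f * z ≤ m * z.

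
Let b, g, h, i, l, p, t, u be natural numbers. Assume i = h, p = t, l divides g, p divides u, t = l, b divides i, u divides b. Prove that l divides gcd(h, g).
From p = t and p divides u, t divides u. t = l, so l divides u. u divides b, so l divides b. i = h and b divides i, therefore b divides h. l divides b, so l divides h. Since l divides g, l divides gcd(h, g).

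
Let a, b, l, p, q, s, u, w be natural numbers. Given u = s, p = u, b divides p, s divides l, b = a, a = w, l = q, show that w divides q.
Because b = a and a = w, b = w. p = u and u = s, thus p = s. b divides p, so b divides s. b = w, so w divides s. l = q and s divides l, hence s divides q. w divides s, so w divides q.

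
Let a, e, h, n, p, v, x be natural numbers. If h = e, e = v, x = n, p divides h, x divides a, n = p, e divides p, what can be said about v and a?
v divides a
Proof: Because x = n and n = p, x = p. h = e and p divides h, so p divides e. e divides p, so p = e. Since x = p, x = e. Since e = v, x = v. x divides a, so v divides a.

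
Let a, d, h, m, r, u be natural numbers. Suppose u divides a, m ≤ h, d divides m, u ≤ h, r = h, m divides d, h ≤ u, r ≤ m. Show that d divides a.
r = h and r ≤ m, so h ≤ m. Because m ≤ h, h = m. m divides d and d divides m, hence m = d. Since h = m, h = d. u ≤ h and h ≤ u, hence u = h. u divides a, so h divides a. From h = d, d divides a.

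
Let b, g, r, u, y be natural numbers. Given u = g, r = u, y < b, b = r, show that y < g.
Because r = u and u = g, r = g. b = r and y < b, hence y < r. Since r = g, y < g.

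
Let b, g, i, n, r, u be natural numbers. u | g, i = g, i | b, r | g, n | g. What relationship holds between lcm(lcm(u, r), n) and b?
lcm(lcm(u, r), n) | b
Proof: u | g and r | g, thus lcm(u, r) | g. Because n | g, lcm(lcm(u, r), n) | g. Since i = g and i | b, g | b. lcm(lcm(u, r), n) | g, so lcm(lcm(u, r), n) | b.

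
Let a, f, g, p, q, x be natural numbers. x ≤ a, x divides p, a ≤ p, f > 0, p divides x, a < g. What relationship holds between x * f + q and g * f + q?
x * f + q < g * f + q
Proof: Since p divides x and x divides p, p = x. Since a ≤ p, a ≤ x. Since x ≤ a, a = x. a < g, so x < g. Since f > 0, by multiplying by a positive, x * f < g * f. Then x * f + q < g * f + q.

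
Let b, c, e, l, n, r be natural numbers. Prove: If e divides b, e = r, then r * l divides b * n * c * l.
Because e = r and e divides b, r divides b. Then r divides b * n. Then r divides b * n * c. Then r * l divides b * n * c * l.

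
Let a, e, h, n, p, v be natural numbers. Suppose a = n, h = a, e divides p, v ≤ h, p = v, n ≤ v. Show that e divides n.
h = a and a = n, hence h = n. v ≤ h, so v ≤ n. n ≤ v, so v = n. p = v and e divides p, thus e divides v. v = n, so e divides n.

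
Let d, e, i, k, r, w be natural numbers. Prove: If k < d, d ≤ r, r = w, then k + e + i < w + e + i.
Because k < d and d ≤ r, k < r. Since r = w, k < w. Then k + e < w + e. Then k + e + i < w + e + i.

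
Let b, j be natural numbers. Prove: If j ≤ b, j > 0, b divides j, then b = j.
b divides j and j > 0, so b ≤ j. j ≤ b, so b = j.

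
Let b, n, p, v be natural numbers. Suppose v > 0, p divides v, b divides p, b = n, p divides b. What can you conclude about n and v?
n ≤ v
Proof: p divides b and b divides p, thus p = b. b = n, so p = n. p divides v and v > 0, therefore p ≤ v. p = n, so n ≤ v.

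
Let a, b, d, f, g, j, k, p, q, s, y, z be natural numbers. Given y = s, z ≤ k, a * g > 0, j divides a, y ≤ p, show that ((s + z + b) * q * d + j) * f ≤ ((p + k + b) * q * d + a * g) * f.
y = s and y ≤ p, so s ≤ p. Because z ≤ k, s + z ≤ p + k. Then s + z + b ≤ p + k + b. By multiplying by a non-negative, (s + z + b) * q ≤ (p + k + b) * q. By multiplying by a non-negative, (s + z + b) * q * d ≤ (p + k + b) * q * d. j divides a, so j divides a * g. a * g > 0, so j ≤ a * g. Because (s + z + b) * q * d ≤ (p + k + b) * q * d, (s + z + b) * q * d + j ≤ (p + k + b) * q * d + a * g. By multiplying by a non-negative, ((s + z + b) * q * d + j) * f ≤ ((p + k + b) * q * d + a * g) * f.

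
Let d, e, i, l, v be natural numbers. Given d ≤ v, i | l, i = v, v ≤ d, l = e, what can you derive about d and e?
d | e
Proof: v ≤ d and d ≤ v, hence v = d. i = v, so i = d. l = e and i | l, thus i | e. i = d, so d | e.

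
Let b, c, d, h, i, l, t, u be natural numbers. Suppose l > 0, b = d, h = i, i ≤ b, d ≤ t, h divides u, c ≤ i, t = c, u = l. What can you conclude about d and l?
d ≤ l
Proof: b = d and i ≤ b, hence i ≤ d. From t = c and d ≤ t, d ≤ c. From c ≤ i, d ≤ i. Since i ≤ d, i = d. u = l and h divides u, hence h divides l. Since h = i, i divides l. Because l > 0, i ≤ l. i = d, so d ≤ l.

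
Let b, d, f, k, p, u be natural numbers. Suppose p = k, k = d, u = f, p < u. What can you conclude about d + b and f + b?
d + b < f + b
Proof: Because p = k and k = d, p = d. u = f and p < u, so p < f. p = d, so d < f. Then d + b < f + b.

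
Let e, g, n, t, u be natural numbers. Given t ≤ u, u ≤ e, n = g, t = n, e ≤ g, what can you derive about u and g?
u = g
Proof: u ≤ e and e ≤ g, so u ≤ g. t = n and t ≤ u, therefore n ≤ u. n = g, so g ≤ u. u ≤ g, so u = g.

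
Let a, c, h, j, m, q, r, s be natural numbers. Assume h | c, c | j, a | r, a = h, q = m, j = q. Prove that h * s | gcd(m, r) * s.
From h | c and c | j, h | j. Since j = q, h | q. Since q = m, h | m. a = h and a | r, so h | r. h | m, so h | gcd(m, r). Then h * s | gcd(m, r) * s.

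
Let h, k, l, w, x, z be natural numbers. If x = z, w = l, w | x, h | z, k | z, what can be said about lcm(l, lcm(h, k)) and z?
lcm(l, lcm(h, k)) | z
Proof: w = l and w | x, hence l | x. Because x = z, l | z. h | z and k | z, hence lcm(h, k) | z. Because l | z, lcm(l, lcm(h, k)) | z.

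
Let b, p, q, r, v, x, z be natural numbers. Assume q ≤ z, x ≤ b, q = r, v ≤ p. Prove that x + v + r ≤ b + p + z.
Because x ≤ b and v ≤ p, x + v ≤ b + p. q = r and q ≤ z, therefore r ≤ z. Since x + v ≤ b + p, x + v + r ≤ b + p + z.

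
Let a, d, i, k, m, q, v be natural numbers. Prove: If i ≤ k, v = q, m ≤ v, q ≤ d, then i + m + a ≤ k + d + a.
Since v = q and m ≤ v, m ≤ q. Since q ≤ d, m ≤ d. Then m + a ≤ d + a. i ≤ k, so i + m + a ≤ k + d + a.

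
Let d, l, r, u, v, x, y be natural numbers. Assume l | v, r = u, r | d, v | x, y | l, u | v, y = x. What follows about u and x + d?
u | x + d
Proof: From y = x and y | l, x | l. Since l | v, x | v. Because v | x, v = x. u | v, so u | x. r = u and r | d, hence u | d. u | x, so u | x + d.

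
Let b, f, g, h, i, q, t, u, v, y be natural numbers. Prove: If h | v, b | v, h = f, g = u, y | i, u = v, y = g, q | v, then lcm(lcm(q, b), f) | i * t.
Since q | v and b | v, lcm(q, b) | v. Because h = f and h | v, f | v. lcm(q, b) | v, so lcm(lcm(q, b), f) | v. From g = u and u = v, g = v. Since y = g and y | i, g | i. g = v, so v | i. Since lcm(lcm(q, b), f) | v, lcm(lcm(q, b), f) | i. Then lcm(lcm(q, b), f) | i * t.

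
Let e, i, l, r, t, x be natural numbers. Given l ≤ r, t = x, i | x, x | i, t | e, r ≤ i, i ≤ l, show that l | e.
Since x | i and i | x, x = i. Since t = x, t = i. From l ≤ r and r ≤ i, l ≤ i. i ≤ l, so i = l. Since t = i, t = l. t | e, so l | e.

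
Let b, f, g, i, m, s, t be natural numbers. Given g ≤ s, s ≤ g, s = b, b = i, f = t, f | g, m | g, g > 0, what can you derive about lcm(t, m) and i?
lcm(t, m) ≤ i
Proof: g ≤ s and s ≤ g, therefore g = s. From s = b, g = b. Since b = i, g = i. From f = t and f | g, t | g. From m | g, lcm(t, m) | g. Since g > 0, lcm(t, m) ≤ g. Since g = i, lcm(t, m) ≤ i.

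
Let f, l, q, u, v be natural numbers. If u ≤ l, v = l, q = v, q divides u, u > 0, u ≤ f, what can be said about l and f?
l ≤ f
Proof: From q = v and q divides u, v divides u. v = l, so l divides u. Since u > 0, l ≤ u. u ≤ l, so u = l. Since u ≤ f, l ≤ f.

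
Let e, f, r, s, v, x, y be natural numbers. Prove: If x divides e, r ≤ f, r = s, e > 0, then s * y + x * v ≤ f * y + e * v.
Since r = s and r ≤ f, s ≤ f. By multiplying by a non-negative, s * y ≤ f * y. x divides e and e > 0, so x ≤ e. By multiplying by a non-negative, x * v ≤ e * v. s * y ≤ f * y, so s * y + x * v ≤ f * y + e * v.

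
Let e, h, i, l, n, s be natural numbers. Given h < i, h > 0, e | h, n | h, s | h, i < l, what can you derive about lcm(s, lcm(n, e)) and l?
lcm(s, lcm(n, e)) < l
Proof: n | h and e | h, so lcm(n, e) | h. Since s | h, lcm(s, lcm(n, e)) | h. Since h > 0, lcm(s, lcm(n, e)) ≤ h. h < i and i < l, hence h < l. lcm(s, lcm(n, e)) ≤ h, so lcm(s, lcm(n, e)) < l.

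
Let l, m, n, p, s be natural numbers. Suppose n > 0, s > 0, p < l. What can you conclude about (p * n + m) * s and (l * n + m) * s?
(p * n + m) * s < (l * n + m) * s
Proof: Since p < l and n > 0, p * n < l * n. Then p * n + m < l * n + m. From s > 0, (p * n + m) * s < (l * n + m) * s.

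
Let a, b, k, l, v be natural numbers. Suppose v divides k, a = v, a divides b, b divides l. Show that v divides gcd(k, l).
a divides b and b divides l, hence a divides l. a = v, so v divides l. v divides k, so v divides gcd(k, l).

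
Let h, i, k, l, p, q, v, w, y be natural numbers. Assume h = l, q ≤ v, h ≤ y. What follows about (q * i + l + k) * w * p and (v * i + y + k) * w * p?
(q * i + l + k) * w * p ≤ (v * i + y + k) * w * p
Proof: q ≤ v. By multiplying by a non-negative, q * i ≤ v * i. Because h = l and h ≤ y, l ≤ y. Because q * i ≤ v * i, q * i + l ≤ v * i + y. Then q * i + l + k ≤ v * i + y + k. By multiplying by a non-negative, (q * i + l + k) * w ≤ (v * i + y + k) * w. By multiplying by a non-negative, (q * i + l + k) * w * p ≤ (v * i + y + k) * w * p.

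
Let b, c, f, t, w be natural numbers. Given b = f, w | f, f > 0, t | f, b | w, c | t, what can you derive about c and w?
c ≤ w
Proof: Since b = f and b | w, f | w. Since w | f, f = w. c | t and t | f, so c | f. f > 0, so c ≤ f. From f = w, c ≤ w.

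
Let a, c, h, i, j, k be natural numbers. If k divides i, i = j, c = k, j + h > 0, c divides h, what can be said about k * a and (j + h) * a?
k * a ≤ (j + h) * a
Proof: Because i = j and k divides i, k divides j. c = k and c divides h, so k divides h. Since k divides j, k divides j + h. Since j + h > 0, k ≤ j + h. By multiplying by a non-negative, k * a ≤ (j + h) * a.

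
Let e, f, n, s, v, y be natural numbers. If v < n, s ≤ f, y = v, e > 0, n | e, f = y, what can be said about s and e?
s < e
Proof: f = y and y = v, so f = v. Since s ≤ f, s ≤ v. Since n | e and e > 0, n ≤ e. v < n, so v < e. Since s ≤ v, s < e.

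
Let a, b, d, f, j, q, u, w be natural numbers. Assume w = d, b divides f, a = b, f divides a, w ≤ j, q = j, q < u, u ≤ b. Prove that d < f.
a = b and f divides a, so f divides b. Since b divides f, b = f. q = j and q < u, therefore j < u. Since u ≤ b, j < b. Since w ≤ j, w < b. Since b = f, w < f. Since w = d, d < f.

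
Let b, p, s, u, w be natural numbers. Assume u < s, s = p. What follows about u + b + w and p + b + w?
u + b + w < p + b + w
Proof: s = p and u < s, hence u < p. Then u + b < p + b. Then u + b + w < p + b + w.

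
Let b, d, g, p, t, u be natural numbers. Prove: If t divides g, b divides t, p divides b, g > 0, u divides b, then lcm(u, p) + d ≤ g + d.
From u divides b and p divides b, lcm(u, p) divides b. From b divides t and t divides g, b divides g. Because lcm(u, p) divides b, lcm(u, p) divides g. Since g > 0, lcm(u, p) ≤ g. Then lcm(u, p) + d ≤ g + d.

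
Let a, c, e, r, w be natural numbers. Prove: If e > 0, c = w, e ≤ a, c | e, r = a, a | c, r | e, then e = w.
Since r = a and r | e, a | e. Since e > 0, a ≤ e. e ≤ a, so a = e. a | c, so e | c. c | e, so e = c. Because c = w, e = w.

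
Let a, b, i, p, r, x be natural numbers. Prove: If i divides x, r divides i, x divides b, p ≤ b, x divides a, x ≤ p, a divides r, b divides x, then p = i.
b divides x and x divides b, so b = x. Since p ≤ b, p ≤ x. x ≤ p, so p = x. x divides a and a divides r, therefore x divides r. r divides i, so x divides i. Since i divides x, x = i. From p = x, p = i.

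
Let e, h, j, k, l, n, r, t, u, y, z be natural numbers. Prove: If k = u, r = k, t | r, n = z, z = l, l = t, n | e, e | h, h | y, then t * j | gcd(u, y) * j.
Because r = k and t | r, t | k. k = u, so t | u. Since n = z and z = l, n = l. Since l = t, n = t. From n | e and e | h, n | h. Since h | y, n | y. Since n = t, t | y. t | u, so t | gcd(u, y). Then t * j | gcd(u, y) * j.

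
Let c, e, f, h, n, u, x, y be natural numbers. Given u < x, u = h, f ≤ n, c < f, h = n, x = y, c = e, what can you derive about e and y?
e < y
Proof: c < f and f ≤ n, hence c < n. Since c = e, e < n. Because u = h and h = n, u = n. x = y and u < x, therefore u < y. Since u = n, n < y. e < n, so e < y.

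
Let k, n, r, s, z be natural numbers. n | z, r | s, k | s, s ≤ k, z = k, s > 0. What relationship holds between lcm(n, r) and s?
lcm(n, r) | s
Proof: Since k | s and s > 0, k ≤ s. Since s ≤ k, k = s. z = k, so z = s. n | z, so n | s. Since r | s, lcm(n, r) | s.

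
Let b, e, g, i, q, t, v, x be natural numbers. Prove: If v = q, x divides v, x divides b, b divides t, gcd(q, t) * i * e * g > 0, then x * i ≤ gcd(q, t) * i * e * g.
v = q and x divides v, therefore x divides q. From x divides b and b divides t, x divides t. Because x divides q, x divides gcd(q, t). Then x * i divides gcd(q, t) * i. Then x * i divides gcd(q, t) * i * e. Then x * i divides gcd(q, t) * i * e * g. Because gcd(q, t) * i * e * g > 0, x * i ≤ gcd(q, t) * i * e * g.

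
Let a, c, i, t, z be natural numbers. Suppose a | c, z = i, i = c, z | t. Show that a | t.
From z = i and i = c, z = c. Since z | t, c | t. a | c, so a | t.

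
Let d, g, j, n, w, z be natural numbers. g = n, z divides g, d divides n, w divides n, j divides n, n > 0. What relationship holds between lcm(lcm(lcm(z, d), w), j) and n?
lcm(lcm(lcm(z, d), w), j) ≤ n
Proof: g = n and z divides g, therefore z divides n. d divides n, so lcm(z, d) divides n. Since w divides n, lcm(lcm(z, d), w) divides n. j divides n, so lcm(lcm(lcm(z, d), w), j) divides n. Because n > 0, lcm(lcm(lcm(z, d), w), j) ≤ n.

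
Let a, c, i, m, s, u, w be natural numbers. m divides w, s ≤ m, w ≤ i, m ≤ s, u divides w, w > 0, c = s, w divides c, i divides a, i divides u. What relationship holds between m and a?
m divides a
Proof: s ≤ m and m ≤ s, hence s = m. From c = s and w divides c, w divides s. s = m, so w divides m. Since m divides w, w = m. i divides u and u divides w, therefore i divides w. Since w > 0, i ≤ w. w ≤ i, so i = w. Since i divides a, w divides a. w = m, so m divides a.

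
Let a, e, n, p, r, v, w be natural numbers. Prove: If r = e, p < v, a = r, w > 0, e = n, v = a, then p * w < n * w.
a = r and r = e, so a = e. e = n, so a = n. Since v = a and p < v, p < a. Since a = n, p < n. Since w > 0, p * w < n * w.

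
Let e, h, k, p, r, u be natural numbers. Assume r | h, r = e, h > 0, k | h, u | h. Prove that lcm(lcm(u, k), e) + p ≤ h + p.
u | h and k | h, so lcm(u, k) | h. r = e and r | h, so e | h. lcm(u, k) | h, so lcm(lcm(u, k), e) | h. Since h > 0, lcm(lcm(u, k), e) ≤ h. Then lcm(lcm(u, k), e) + p ≤ h + p.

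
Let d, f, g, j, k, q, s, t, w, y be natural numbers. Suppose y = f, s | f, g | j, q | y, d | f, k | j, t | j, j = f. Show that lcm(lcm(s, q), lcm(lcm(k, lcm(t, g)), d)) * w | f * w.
y = f and q | y, therefore q | f. Since s | f, lcm(s, q) | f. Because t | j and g | j, lcm(t, g) | j. k | j, so lcm(k, lcm(t, g)) | j. Since j = f, lcm(k, lcm(t, g)) | f. d | f, so lcm(lcm(k, lcm(t, g)), d) | f. Since lcm(s, q) | f, lcm(lcm(s, q), lcm(lcm(k, lcm(t, g)), d)) | f. Then lcm(lcm(s, q), lcm(lcm(k, lcm(t, g)), d)) * w | f * w.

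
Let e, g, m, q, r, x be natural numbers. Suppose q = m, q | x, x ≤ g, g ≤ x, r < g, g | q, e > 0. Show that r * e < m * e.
x ≤ g and g ≤ x, hence x = g. Since q | x, q | g. g | q, so g = q. q = m, so g = m. r < g, so r < m. e > 0, so r * e < m * e.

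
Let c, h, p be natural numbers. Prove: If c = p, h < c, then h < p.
Because c = p and h < c, by substitution, h < p.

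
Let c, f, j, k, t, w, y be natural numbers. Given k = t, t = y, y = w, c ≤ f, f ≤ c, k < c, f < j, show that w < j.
From k = t and t = y, k = y. Since y = w, k = w. c ≤ f and f ≤ c, hence c = f. Since k < c, k < f. Since k = w, w < f. Since f < j, w < j.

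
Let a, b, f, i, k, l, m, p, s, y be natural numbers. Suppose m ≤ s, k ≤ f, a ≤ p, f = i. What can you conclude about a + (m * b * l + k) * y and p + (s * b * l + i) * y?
a + (m * b * l + k) * y ≤ p + (s * b * l + i) * y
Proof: From m ≤ s, m * b ≤ s * b. Then m * b * l ≤ s * b * l. Because f = i and k ≤ f, k ≤ i. Because m * b * l ≤ s * b * l, m * b * l + k ≤ s * b * l + i. Then (m * b * l + k) * y ≤ (s * b * l + i) * y. a ≤ p, so a + (m * b * l + k) * y ≤ p + (s * b * l + i) * y.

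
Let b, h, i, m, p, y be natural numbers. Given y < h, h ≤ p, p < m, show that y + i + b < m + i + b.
y < h and h ≤ p, thus y < p. p < m, so y < m. Then y + i < m + i. Then y + i + b < m + i + b.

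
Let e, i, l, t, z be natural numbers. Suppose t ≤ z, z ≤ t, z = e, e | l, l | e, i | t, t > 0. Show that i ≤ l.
Because t ≤ z and z ≤ t, t = z. z = e, so t = e. e | l and l | e, thus e = l. Since t = e, t = l. Because i | t and t > 0, i ≤ t. Since t = l, i ≤ l.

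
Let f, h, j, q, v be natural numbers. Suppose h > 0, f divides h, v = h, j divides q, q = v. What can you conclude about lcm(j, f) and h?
lcm(j, f) ≤ h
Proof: From q = v and v = h, q = h. j divides q, so j divides h. Since f divides h, lcm(j, f) divides h. Since h > 0, lcm(j, f) ≤ h.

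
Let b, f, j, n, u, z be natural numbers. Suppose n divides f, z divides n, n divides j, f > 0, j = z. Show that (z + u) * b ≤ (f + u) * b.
j = z and n divides j, therefore n divides z. Since z divides n, n = z. n divides f, so z divides f. Since f > 0, z ≤ f. Then z + u ≤ f + u. By multiplying by a non-negative, (z + u) * b ≤ (f + u) * b.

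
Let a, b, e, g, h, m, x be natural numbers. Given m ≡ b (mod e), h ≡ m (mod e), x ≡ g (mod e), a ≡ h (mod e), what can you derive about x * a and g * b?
x * a ≡ g * b (mod e)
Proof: Since a ≡ h (mod e) and h ≡ m (mod e), a ≡ m (mod e). Since m ≡ b (mod e), a ≡ b (mod e). x ≡ g (mod e), so x * a ≡ g * b (mod e).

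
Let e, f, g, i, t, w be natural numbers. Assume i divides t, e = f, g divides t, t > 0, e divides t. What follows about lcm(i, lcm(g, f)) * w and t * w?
lcm(i, lcm(g, f)) * w ≤ t * w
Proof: e = f and e divides t, so f divides t. g divides t, so lcm(g, f) divides t. i divides t, so lcm(i, lcm(g, f)) divides t. Since t > 0, lcm(i, lcm(g, f)) ≤ t. By multiplying by a non-negative, lcm(i, lcm(g, f)) * w ≤ t * w.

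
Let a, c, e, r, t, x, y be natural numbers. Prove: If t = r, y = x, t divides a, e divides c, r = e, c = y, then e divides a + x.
From t = r and r = e, t = e. Since t divides a, e divides a. c = y and e divides c, hence e divides y. y = x, so e divides x. e divides a, so e divides a + x.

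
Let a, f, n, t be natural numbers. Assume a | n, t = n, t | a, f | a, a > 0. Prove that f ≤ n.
t = n and t | a, so n | a. a | n, so a = n. f | a and a > 0, thus f ≤ a. Since a = n, f ≤ n.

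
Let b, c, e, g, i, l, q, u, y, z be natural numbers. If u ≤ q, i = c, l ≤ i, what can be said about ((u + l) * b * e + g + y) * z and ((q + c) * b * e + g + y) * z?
((u + l) * b * e + g + y) * z ≤ ((q + c) * b * e + g + y) * z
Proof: From i = c and l ≤ i, l ≤ c. u ≤ q, so u + l ≤ q + c. By multiplying by a non-negative, (u + l) * b ≤ (q + c) * b. By multiplying by a non-negative, (u + l) * b * e ≤ (q + c) * b * e. Then (u + l) * b * e + g ≤ (q + c) * b * e + g. Then (u + l) * b * e + g + y ≤ (q + c) * b * e + g + y. By multiplying by a non-negative, ((u + l) * b * e + g + y) * z ≤ ((q + c) * b * e + g + y) * z.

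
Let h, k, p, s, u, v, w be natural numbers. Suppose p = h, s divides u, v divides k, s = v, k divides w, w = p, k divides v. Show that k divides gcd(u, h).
Since v divides k and k divides v, v = k. From s = v, s = k. Since s divides u, k divides u. w = p and p = h, hence w = h. Because k divides w, k divides h. k divides u, so k divides gcd(u, h).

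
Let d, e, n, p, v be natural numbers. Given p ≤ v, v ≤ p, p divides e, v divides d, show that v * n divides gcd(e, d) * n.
p ≤ v and v ≤ p, therefore p = v. p divides e, so v divides e. v divides d, so v divides gcd(e, d). Then v * n divides gcd(e, d) * n.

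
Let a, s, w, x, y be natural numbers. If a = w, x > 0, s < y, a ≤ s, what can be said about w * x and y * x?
w * x < y * x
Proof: a ≤ s and s < y, thus a < y. From a = w, w < y. Since x > 0, w * x < y * x.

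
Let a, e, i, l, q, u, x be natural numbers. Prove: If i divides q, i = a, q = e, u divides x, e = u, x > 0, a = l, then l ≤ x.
q = e and e = u, hence q = u. Since i divides q, i divides u. u divides x, so i divides x. i = a, so a divides x. Because x > 0, a ≤ x. Since a = l, l ≤ x.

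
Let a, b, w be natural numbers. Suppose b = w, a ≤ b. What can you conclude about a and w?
a ≤ w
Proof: b = w and a ≤ b. By substitution, a ≤ w.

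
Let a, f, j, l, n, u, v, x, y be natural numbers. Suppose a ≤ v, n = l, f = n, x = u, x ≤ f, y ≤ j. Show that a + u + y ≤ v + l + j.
f = n and n = l, so f = l. Since x = u and x ≤ f, u ≤ f. f = l, so u ≤ l. Because a ≤ v, a + u ≤ v + l. Since y ≤ j, a + u + y ≤ v + l + j.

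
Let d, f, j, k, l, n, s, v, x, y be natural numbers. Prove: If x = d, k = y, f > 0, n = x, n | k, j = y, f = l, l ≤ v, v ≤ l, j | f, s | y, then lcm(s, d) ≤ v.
From l ≤ v and v ≤ l, l = v. f = l, so f = v. n = x and x = d, thus n = d. From k = y and n | k, n | y. Since n = d, d | y. s | y, so lcm(s, d) | y. j = y and j | f, thus y | f. lcm(s, d) | y, so lcm(s, d) | f. Since f > 0, lcm(s, d) ≤ f. f = v, so lcm(s, d) ≤ v.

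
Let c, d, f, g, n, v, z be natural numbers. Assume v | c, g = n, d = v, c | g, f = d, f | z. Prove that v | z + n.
f = d and f | z, therefore d | z. From d = v, v | z. g = n and c | g, thus c | n. v | c, so v | n. v | z, so v | z + n.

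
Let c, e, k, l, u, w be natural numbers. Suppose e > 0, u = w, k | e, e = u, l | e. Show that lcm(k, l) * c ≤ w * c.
e = u and u = w, hence e = w. k | e and l | e, so lcm(k, l) | e. Since e > 0, lcm(k, l) ≤ e. e = w, so lcm(k, l) ≤ w. Then lcm(k, l) * c ≤ w * c.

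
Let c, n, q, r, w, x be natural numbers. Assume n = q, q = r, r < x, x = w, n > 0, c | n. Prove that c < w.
n = q and q = r, hence n = r. c | n and n > 0, so c ≤ n. n = r, so c ≤ r. x = w and r < x, so r < w. c ≤ r, so c < w.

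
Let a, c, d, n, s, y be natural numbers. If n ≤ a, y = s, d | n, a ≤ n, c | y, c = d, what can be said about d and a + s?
d | a + s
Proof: n ≤ a and a ≤ n, so n = a. d | n, so d | a. c = d and c | y, hence d | y. Since y = s, d | s. Since d | a, d | a + s.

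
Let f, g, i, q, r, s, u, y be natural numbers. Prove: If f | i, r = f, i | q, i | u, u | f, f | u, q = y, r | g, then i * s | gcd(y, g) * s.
Since q = y and i | q, i | y. Because u | f and f | u, u = f. Because i | u, i | f. f | i, so f = i. Since r = f, r = i. r | g, so i | g. i | y, so i | gcd(y, g). Then i * s | gcd(y, g) * s.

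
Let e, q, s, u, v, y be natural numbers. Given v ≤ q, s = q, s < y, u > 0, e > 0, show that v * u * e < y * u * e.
s = q and s < y, therefore q < y. v ≤ q, so v < y. Since u > 0, v * u < y * u. Since e > 0, v * u * e < y * u * e.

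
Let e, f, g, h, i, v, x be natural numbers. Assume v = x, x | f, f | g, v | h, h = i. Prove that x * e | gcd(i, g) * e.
h = i and v | h, thus v | i. Since v = x, x | i. From x | f and f | g, x | g. x | i, so x | gcd(i, g). Then x * e | gcd(i, g) * e.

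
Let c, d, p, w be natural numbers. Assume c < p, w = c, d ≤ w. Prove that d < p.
w = c and d ≤ w, so d ≤ c. Since c < p, d < p.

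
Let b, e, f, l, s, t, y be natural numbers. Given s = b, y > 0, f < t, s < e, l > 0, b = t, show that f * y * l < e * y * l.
Because s = b and b = t, s = t. From s < e, t < e. Since f < t, f < e. Since y > 0, f * y < e * y. l > 0, so f * y * l < e * y * l.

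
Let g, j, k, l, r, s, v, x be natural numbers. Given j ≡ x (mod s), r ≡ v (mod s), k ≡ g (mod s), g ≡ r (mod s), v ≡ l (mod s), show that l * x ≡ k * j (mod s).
k ≡ g (mod s) and g ≡ r (mod s), hence k ≡ r (mod s). Since r ≡ v (mod s), k ≡ v (mod s). Since v ≡ l (mod s), k ≡ l (mod s). j ≡ x (mod s), so k * j ≡ l * x (mod s). Then l * x ≡ k * j (mod s).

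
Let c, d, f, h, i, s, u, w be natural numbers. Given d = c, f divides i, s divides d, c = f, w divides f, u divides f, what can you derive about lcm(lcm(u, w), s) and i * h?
lcm(lcm(u, w), s) divides i * h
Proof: From u divides f and w divides f, lcm(u, w) divides f. Because d = c and c = f, d = f. s divides d, so s divides f. lcm(u, w) divides f, so lcm(lcm(u, w), s) divides f. f divides i, so lcm(lcm(u, w), s) divides i. Then lcm(lcm(u, w), s) divides i * h.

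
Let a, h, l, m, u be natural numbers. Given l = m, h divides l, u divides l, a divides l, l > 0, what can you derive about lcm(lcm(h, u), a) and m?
lcm(lcm(h, u), a) ≤ m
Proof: h divides l and u divides l, hence lcm(h, u) divides l. Since a divides l, lcm(lcm(h, u), a) divides l. Since l > 0, lcm(lcm(h, u), a) ≤ l. l = m, so lcm(lcm(h, u), a) ≤ m.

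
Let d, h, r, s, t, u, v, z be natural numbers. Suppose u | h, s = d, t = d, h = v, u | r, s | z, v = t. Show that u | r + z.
v = t and t = d, thus v = d. Because h = v and u | h, u | v. Since v = d, u | d. Since s = d and s | z, d | z. u | d, so u | z. Since u | r, u | r + z.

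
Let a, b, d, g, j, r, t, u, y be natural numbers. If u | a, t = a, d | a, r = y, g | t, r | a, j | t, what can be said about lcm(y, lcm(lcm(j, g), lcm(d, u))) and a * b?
lcm(y, lcm(lcm(j, g), lcm(d, u))) | a * b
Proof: r = y and r | a, therefore y | a. Since j | t and g | t, lcm(j, g) | t. Since t = a, lcm(j, g) | a. d | a and u | a, hence lcm(d, u) | a. From lcm(j, g) | a, lcm(lcm(j, g), lcm(d, u)) | a. y | a, so lcm(y, lcm(lcm(j, g), lcm(d, u))) | a. Then lcm(y, lcm(lcm(j, g), lcm(d, u))) | a * b.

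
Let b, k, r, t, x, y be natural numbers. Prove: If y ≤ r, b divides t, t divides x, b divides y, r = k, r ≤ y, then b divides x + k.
b divides t and t divides x, so b divides x. Because y ≤ r and r ≤ y, y = r. r = k, so y = k. b divides y, so b divides k. Because b divides x, b divides x + k.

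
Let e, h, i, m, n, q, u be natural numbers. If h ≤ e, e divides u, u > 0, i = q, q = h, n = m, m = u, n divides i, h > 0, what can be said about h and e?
h = e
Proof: e divides u and u > 0, so e ≤ u. Since i = q and q = h, i = h. Since n = m and m = u, n = u. Since n divides i, u divides i. i = h, so u divides h. h > 0, so u ≤ h. Since e ≤ u, e ≤ h. Since h ≤ e, h = e.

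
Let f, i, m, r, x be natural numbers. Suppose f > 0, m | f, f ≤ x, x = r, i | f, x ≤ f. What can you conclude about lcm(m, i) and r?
lcm(m, i) ≤ r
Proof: f ≤ x and x ≤ f, therefore f = x. Since x = r, f = r. m | f and i | f, therefore lcm(m, i) | f. f > 0, so lcm(m, i) ≤ f. Because f = r, lcm(m, i) ≤ r.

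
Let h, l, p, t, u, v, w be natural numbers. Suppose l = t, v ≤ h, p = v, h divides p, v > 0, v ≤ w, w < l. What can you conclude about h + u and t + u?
h + u < t + u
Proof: p = v and h divides p, hence h divides v. v > 0, so h ≤ v. Because v ≤ h, v = h. Because v ≤ w and w < l, v < l. Since v = h, h < l. Since l = t, h < t. Then h + u < t + u.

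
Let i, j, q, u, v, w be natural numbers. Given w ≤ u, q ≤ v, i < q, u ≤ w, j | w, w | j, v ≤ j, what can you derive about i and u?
i < u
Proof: j | w and w | j, thus j = w. w ≤ u and u ≤ w, hence w = u. j = w, so j = u. q ≤ v and v ≤ j, therefore q ≤ j. Because i < q, i < j. Since j = u, i < u.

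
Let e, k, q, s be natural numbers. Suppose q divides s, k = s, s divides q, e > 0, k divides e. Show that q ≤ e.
s divides q and q divides s, so s = q. Since k = s and k divides e, s divides e. s = q, so q divides e. e > 0, so q ≤ e.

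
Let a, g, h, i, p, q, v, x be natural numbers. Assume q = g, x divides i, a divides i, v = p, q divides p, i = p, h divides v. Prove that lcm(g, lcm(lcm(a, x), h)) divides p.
q = g and q divides p, thus g divides p. From a divides i and x divides i, lcm(a, x) divides i. i = p, so lcm(a, x) divides p. Because v = p and h divides v, h divides p. From lcm(a, x) divides p, lcm(lcm(a, x), h) divides p. Since g divides p, lcm(g, lcm(lcm(a, x), h)) divides p.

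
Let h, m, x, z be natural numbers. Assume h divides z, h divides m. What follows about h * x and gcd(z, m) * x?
h * x divides gcd(z, m) * x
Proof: From h divides z and h divides m, h divides gcd(z, m). Then h * x divides gcd(z, m) * x.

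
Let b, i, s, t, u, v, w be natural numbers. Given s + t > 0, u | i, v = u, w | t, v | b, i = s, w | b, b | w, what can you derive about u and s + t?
u ≤ s + t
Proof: Since i = s and u | i, u | s. Because v = u and v | b, u | b. w | b and b | w, thus w = b. w | t, so b | t. u | b, so u | t. Since u | s, u | s + t. s + t > 0, so u ≤ s + t.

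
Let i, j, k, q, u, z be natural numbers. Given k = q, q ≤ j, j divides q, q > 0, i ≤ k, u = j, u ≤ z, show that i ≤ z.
Because j divides q and q > 0, j ≤ q. Since q ≤ j, q = j. Since k = q, k = j. Since i ≤ k, i ≤ j. Since u = j and u ≤ z, j ≤ z. Since i ≤ j, i ≤ z.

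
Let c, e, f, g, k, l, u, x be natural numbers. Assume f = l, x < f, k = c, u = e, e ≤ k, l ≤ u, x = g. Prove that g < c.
f = l and x < f, so x < l. From x = g, g < l. u = e and l ≤ u, thus l ≤ e. Since e ≤ k, l ≤ k. k = c, so l ≤ c. g < l, so g < c.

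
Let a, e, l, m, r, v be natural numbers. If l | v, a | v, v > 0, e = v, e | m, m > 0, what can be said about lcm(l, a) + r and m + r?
lcm(l, a) + r ≤ m + r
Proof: l | v and a | v, thus lcm(l, a) | v. Because v > 0, lcm(l, a) ≤ v. e | m and m > 0, thus e ≤ m. Since e = v, v ≤ m. From lcm(l, a) ≤ v, lcm(l, a) ≤ m. Then lcm(l, a) + r ≤ m + r.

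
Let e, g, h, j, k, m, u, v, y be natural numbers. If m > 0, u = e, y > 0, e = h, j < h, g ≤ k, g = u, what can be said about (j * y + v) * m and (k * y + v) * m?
(j * y + v) * m < (k * y + v) * m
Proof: g = u and u = e, thus g = e. e = h, so g = h. Since g ≤ k, h ≤ k. j < h, so j < k. Using y > 0 and multiplying by a positive, j * y < k * y. Then j * y + v < k * y + v. Since m > 0, by multiplying by a positive, (j * y + v) * m < (k * y + v) * m.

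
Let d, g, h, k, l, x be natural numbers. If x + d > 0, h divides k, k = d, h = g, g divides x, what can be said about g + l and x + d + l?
g + l ≤ x + d + l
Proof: k = d and h divides k, so h divides d. Since h = g, g divides d. Since g divides x, g divides x + d. From x + d > 0, g ≤ x + d. Then g + l ≤ x + d + l.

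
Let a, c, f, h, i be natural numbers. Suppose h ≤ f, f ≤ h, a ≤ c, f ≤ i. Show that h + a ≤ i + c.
f ≤ h and h ≤ f, hence f = h. f ≤ i, so h ≤ i. Since a ≤ c, h + a ≤ i + c.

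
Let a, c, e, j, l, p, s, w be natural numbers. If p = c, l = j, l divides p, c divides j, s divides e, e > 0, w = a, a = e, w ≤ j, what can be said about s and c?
s ≤ c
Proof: From l = j and l divides p, j divides p. Because p = c, j divides c. Since c divides j, j = c. s divides e and e > 0, so s ≤ e. w = a and a = e, so w = e. Since w ≤ j, e ≤ j. s ≤ e, so s ≤ j. Since j = c, s ≤ c.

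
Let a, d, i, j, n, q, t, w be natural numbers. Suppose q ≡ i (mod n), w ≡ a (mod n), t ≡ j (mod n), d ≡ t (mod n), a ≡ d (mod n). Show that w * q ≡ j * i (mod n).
w ≡ a (mod n) and a ≡ d (mod n), hence w ≡ d (mod n). d ≡ t (mod n), so w ≡ t (mod n). Since t ≡ j (mod n), w ≡ j (mod n). q ≡ i (mod n), so w * q ≡ j * i (mod n).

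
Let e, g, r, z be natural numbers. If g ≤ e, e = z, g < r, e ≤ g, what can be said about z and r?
z < r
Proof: g ≤ e and e ≤ g, hence g = e. e = z, so g = z. From g < r, z < r.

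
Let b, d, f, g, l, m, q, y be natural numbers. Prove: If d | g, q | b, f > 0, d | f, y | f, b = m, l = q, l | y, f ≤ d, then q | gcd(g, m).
l = q and l | y, hence q | y. d | f and f > 0, thus d ≤ f. Since f ≤ d, f = d. Since y | f, y | d. Because q | y, q | d. Since d | g, q | g. Because b = m and q | b, q | m. q | g, so q | gcd(g, m).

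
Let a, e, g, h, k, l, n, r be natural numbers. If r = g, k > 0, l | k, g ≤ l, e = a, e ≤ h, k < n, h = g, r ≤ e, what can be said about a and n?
a < n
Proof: r = g and r ≤ e, so g ≤ e. h = g and e ≤ h, therefore e ≤ g. Because g ≤ e, g = e. Since e = a, g = a. Because l | k and k > 0, l ≤ k. From k < n, l < n. Since g ≤ l, g < n. Because g = a, a < n.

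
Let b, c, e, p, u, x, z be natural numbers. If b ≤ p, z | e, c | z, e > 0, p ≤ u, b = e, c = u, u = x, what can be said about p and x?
p = x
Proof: Since c | z and z | e, c | e. Since c = u, u | e. Since e > 0, u ≤ e. Since b = e and b ≤ p, e ≤ p. Since u ≤ e, u ≤ p. p ≤ u, so p = u. Since u = x, p = x.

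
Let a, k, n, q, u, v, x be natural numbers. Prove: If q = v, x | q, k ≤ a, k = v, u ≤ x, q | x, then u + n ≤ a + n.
x | q and q | x, hence x = q. Because q = v, x = v. u ≤ x, so u ≤ v. k = v and k ≤ a, therefore v ≤ a. u ≤ v, so u ≤ a. Then u + n ≤ a + n.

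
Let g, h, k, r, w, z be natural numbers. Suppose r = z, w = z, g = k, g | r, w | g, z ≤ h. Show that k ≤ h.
w = z and w | g, thus z | g. r = z and g | r, hence g | z. z | g, so z = g. Since g = k, z = k. Since z ≤ h, k ≤ h.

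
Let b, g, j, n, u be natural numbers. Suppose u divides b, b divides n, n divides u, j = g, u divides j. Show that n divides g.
u divides b and b divides n, so u divides n. n divides u, so u = n. j = g and u divides j, therefore u divides g. u = n, so n divides g.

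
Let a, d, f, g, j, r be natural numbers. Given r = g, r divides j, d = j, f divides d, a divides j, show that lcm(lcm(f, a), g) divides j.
d = j and f divides d, thus f divides j. Since a divides j, lcm(f, a) divides j. r = g and r divides j, therefore g divides j. Since lcm(f, a) divides j, lcm(lcm(f, a), g) divides j.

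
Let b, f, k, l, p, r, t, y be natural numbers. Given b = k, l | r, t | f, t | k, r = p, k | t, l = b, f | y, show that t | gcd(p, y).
Since k | t and t | k, k = t. Since b = k, b = t. Because r = p and l | r, l | p. l = b, so b | p. b = t, so t | p. t | f and f | y, hence t | y. t | p, so t | gcd(p, y).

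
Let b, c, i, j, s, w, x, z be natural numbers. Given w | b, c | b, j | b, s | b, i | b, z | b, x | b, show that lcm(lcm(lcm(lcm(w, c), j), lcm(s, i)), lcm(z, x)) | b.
From w | b and c | b, lcm(w, c) | b. Since j | b, lcm(lcm(w, c), j) | b. Since s | b and i | b, lcm(s, i) | b. Since lcm(lcm(w, c), j) | b, lcm(lcm(lcm(w, c), j), lcm(s, i)) | b. From z | b and x | b, lcm(z, x) | b. Since lcm(lcm(lcm(w, c), j), lcm(s, i)) | b, lcm(lcm(lcm(lcm(w, c), j), lcm(s, i)), lcm(z, x)) | b.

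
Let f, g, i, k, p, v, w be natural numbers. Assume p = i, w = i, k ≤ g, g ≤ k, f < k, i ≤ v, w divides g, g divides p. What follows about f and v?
f < v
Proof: k ≤ g and g ≤ k, therefore k = g. Because p = i and g divides p, g divides i. From w = i and w divides g, i divides g. Since g divides i, g = i. Since k = g, k = i. Since f < k, f < i. i ≤ v, so f < v.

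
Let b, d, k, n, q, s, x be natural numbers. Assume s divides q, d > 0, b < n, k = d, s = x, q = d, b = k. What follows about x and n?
x < n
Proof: q = d and s divides q, hence s divides d. Since s = x, x divides d. d > 0, so x ≤ d. From b = k and k = d, b = d. Since b < n, d < n. Since x ≤ d, x < n.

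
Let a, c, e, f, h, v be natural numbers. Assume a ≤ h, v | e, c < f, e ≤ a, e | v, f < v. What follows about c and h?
c < h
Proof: Because c < f and f < v, c < v. e | v and v | e, hence e = v. From e ≤ a and a ≤ h, e ≤ h. e = v, so v ≤ h. c < v, so c < h.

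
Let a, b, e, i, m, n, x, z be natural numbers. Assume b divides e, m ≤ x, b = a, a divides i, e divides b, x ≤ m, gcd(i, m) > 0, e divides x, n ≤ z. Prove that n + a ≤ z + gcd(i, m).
From e divides b and b divides e, e = b. Since b = a, e = a. Because x ≤ m and m ≤ x, x = m. Since e divides x, e divides m. e = a, so a divides m. a divides i, so a divides gcd(i, m). gcd(i, m) > 0, so a ≤ gcd(i, m). Since n ≤ z, n + a ≤ z + gcd(i, m).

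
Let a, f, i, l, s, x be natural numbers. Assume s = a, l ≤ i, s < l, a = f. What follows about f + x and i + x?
f + x < i + x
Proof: Since s = a and a = f, s = f. Because s < l and l ≤ i, s < i. s = f, so f < i. Then f + x < i + x.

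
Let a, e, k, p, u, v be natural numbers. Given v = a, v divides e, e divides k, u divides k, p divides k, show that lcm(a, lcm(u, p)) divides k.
v divides e and e divides k, so v divides k. Because v = a, a divides k. u divides k and p divides k, therefore lcm(u, p) divides k. Since a divides k, lcm(a, lcm(u, p)) divides k.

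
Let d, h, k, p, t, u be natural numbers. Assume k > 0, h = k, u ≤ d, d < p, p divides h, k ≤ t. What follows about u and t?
u < t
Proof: h = k and p divides h, therefore p divides k. Since k > 0, p ≤ k. From d < p, d < k. k ≤ t, so d < t. Since u ≤ d, u < t.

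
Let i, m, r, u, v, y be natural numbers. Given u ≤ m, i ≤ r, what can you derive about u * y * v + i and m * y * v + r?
u * y * v + i ≤ m * y * v + r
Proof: From u ≤ m, u * y ≤ m * y. Then u * y * v ≤ m * y * v. Since i ≤ r, u * y * v + i ≤ m * y * v + r.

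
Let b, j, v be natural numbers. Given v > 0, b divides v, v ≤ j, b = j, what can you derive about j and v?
j = v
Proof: b = j and b divides v, so j divides v. Since v > 0, j ≤ v. Since v ≤ j, j = v.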